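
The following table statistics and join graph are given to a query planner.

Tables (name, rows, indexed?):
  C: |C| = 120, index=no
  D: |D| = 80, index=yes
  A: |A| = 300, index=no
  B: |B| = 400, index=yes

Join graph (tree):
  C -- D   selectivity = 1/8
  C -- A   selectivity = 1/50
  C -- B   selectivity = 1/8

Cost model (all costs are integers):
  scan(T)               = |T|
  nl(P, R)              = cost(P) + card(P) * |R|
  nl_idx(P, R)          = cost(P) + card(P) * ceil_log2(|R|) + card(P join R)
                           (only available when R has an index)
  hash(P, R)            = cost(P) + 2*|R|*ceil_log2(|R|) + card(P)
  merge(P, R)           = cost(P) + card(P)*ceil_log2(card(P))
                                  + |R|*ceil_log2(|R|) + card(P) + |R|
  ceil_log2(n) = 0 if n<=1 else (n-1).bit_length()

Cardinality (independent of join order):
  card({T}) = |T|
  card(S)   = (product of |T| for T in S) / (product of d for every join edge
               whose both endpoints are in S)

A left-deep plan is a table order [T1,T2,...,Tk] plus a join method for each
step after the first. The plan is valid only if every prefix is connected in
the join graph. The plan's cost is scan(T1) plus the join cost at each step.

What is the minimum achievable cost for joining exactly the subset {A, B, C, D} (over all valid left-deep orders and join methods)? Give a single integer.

18520

Selinger DP over subsets of {A,B,C,D}:
  {C}: scan cost=120, card=120
  {D}: scan cost=80, card=80
  {A}: scan cost=300, card=300
  {B}: scan cost=400, card=400
  {CD}: card=1200; try (D,hash)→1360, (C,merge)→1680, (D,merge)→1720, (C,hash)→1840, (D,nl_idx)→2160, (C,nl)→9680 …(+1); best=1360 via (D,hash)
  {AC}: card=720; try (C,hash)→2280, (A,merge)→4080, (C,merge)→4260, (A,hash)→5640, (A,nl)→36120, (C,nl)→36300; best=2280 via (C,hash)
  {BC}: card=6000; try (C,hash)→2480, (B,merge)→5080, (C,merge)→5360, (B,nl_idx)→7200, (B,hash)→7440, (B,nl)→48120 …(+1); best=2480 via (C,hash)
  {ACD}: card=7200; try (D,hash)→4120, (A,hash)→7960, (D,merge)→10840, (D,nl_idx)→14520, (A,merge)→18760, (D,nl)→59880 …(+1); best=4120 via (D,hash)
  {BCD}: card=60000; try (D,hash)→9600, (B,hash)→9760, (B,merge)→19760, (B,nl_idx)→72160, (D,merge)→87120, (D,nl_idx)→104480 …(+2); best=9600 via (D,hash)
  {ABC}: card=36000; try (B,hash)→10200, (A,hash)→13880, (B,merge)→14200, (B,nl_idx)→44760, (A,merge)→89480, (B,nl)→290280 …(+1); best=10200 via (B,hash)
  {ABCD}: card=360000; try (B,hash)→18520, (D,hash)→47320, (A,hash)→75000, (B,merge)→108920, (B,nl_idx)→428920, (D,nl_idx)→622200 …(+5); best=18520 via (B,hash)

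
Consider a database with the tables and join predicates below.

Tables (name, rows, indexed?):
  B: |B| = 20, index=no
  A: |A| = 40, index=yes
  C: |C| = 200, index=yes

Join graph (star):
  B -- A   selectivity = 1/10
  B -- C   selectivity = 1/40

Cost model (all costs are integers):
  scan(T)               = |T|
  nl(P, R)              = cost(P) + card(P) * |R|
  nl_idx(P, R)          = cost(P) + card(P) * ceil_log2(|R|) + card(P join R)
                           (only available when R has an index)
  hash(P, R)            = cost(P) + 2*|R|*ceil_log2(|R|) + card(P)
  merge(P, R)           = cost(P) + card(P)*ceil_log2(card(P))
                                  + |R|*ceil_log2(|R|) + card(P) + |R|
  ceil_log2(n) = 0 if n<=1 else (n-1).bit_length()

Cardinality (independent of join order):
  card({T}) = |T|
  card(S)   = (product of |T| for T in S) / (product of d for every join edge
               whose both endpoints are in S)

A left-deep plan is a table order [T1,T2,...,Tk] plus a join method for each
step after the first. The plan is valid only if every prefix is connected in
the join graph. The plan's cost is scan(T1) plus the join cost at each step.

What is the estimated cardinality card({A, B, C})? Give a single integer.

400

Tables in S: A(40), B(20), C(200)
Edges inside S: B-A(d=10), B-C(d=40)
numerator = 40 * 20 * 200 = 160000
denominator = 10 * 40 = 400
card(S) = 160000 / 400 = 400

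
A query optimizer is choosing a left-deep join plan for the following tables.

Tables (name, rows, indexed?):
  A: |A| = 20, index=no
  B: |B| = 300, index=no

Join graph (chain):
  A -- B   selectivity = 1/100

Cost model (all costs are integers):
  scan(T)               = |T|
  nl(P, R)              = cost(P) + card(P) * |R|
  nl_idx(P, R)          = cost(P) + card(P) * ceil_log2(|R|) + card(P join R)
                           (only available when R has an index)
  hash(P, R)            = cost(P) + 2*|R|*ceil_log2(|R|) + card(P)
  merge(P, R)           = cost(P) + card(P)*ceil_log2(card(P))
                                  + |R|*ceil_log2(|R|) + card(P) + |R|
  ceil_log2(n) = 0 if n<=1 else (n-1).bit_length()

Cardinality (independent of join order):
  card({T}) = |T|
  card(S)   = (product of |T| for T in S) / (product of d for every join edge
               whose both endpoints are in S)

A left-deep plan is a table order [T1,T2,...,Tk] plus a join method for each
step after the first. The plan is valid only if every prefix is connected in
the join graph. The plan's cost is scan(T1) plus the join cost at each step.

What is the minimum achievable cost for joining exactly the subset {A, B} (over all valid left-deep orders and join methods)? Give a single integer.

Selinger DP over subsets of {A,B}:
  {A}: scan cost=20, card=20
  {B}: scan cost=300, card=300
  {AB}: card=60; try (A,hash)→800, (B,merge)→3140, (A,merge)→3420, (B,hash)→5440, (B,nl)→6020, (A,nl)→6300; best=800 via (A,hash)

800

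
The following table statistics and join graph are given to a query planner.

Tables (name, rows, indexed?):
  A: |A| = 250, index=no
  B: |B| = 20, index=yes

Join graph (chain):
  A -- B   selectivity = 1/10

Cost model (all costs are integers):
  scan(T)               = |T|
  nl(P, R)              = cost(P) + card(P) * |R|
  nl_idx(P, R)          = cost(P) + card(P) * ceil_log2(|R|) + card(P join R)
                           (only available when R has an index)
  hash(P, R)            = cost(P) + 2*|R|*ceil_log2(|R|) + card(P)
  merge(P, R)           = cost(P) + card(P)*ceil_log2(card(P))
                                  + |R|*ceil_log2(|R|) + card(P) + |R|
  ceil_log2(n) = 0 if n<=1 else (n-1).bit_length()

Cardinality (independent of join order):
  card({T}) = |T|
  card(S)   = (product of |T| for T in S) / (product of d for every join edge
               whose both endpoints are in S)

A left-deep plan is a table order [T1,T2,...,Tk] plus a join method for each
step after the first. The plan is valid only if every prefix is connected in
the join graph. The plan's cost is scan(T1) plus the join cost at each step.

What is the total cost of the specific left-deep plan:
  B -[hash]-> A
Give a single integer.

4040

step 1: scan B: cost=20, card=20
step 2: join A via hash
    card(P join A) = 20*250/(10) = 500
    cost = 20 + 2*250*8 + 20 = 4040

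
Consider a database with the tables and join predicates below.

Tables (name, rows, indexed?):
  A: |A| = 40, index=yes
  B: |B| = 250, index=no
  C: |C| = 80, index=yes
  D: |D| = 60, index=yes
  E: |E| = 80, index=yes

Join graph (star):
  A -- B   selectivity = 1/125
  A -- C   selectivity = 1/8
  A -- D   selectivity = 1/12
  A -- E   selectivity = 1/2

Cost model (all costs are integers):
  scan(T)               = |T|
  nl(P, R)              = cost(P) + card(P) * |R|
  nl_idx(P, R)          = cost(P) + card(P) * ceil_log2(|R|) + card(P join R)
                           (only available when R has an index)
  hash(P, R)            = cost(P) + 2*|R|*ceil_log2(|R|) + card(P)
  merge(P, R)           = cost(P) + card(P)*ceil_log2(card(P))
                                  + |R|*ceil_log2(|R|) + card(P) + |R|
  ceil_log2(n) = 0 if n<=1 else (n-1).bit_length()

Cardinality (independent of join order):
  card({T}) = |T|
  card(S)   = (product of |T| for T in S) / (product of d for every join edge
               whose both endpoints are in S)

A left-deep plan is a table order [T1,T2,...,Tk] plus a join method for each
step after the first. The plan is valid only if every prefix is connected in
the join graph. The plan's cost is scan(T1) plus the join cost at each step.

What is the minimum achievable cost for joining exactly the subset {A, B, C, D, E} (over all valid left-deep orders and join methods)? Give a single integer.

8420

Selinger DP over subsets of {A,B,C,D,E}:
  {A}: scan cost=40, card=40
  {B}: scan cost=250, card=250
  {C}: scan cost=80, card=80
  {D}: scan cost=60, card=60
  {E}: scan cost=80, card=80
  {AB}: card=80; try (A,hash)→980, (A,nl_idx)→1830, (B,merge)→2570, (A,merge)→2780, (B,hash)→4080, (B,nl)→10040 …(+1); best=980 via (A,hash)
  {AC}: card=400; try (A,hash)→640, (C,nl_idx)→720, (C,merge)→960, (A,nl_idx)→960, (A,merge)→1000, (C,hash)→1200 …(+2); best=640 via (A,hash)
  {AD}: card=200; try (D,nl_idx)→480, (A,hash)→600, (A,nl_idx)→620, (D,merge)→740, (A,merge)→760, (D,hash)→800 …(+2); best=480 via (D,nl_idx)
  {AE}: card=1600; try (A,hash)→640, (E,merge)→960, (A,merge)→1000, (E,hash)→1200, (E,nl_idx)→1920, (A,nl_idx)→2160 …(+2); best=640 via (A,hash)
  {ABC}: card=800; try (C,hash)→2180, (C,merge)→2260, (C,nl_idx)→2340, (B,hash)→5040, (B,merge)→6890, (C,nl)→7380 …(+1); best=2180 via (C,hash)
  {ABD}: card=400; try (D,hash)→1780, (D,nl_idx)→1860, (D,merge)→2040, (B,merge)→4530, (B,hash)→4680, (D,nl)→5780 …(+1); best=1780 via (D,hash)
  {ABE}: card=3200; try (E,hash)→2180, (E,merge)→2260, (E,nl_idx)→4740, (B,hash)→6240, (E,nl)→7380, (B,merge)→22090 …(+1); best=2180 via (E,hash)
  {ACD}: card=2000; try (D,hash)→1760, (C,hash)→1800, (C,merge)→2920, (C,nl_idx)→3880, (D,nl_idx)→5040, (D,merge)→5060 …(+2); best=1760 via (D,hash)
  {ACE}: card=16000; try (E,hash)→2160, (C,hash)→3360, (E,merge)→5280, (E,nl_idx)→19440, (C,merge)→20480, (C,nl_idx)→27840 …(+2); best=2160 via (E,hash)
  {ADE}: card=8000; try (E,hash)→1800, (E,merge)→2920, (D,hash)→2960, (E,nl_idx)→9880, (E,nl)→16480, (D,nl_idx)→18240 …(+2); best=1800 via (E,hash)
  {ABCD}: card=4000; try (C,hash)→3300, (D,hash)→3700, (C,merge)→6420, (B,hash)→7760, (C,nl_idx)→8580, (D,nl_idx)→10980 …(+5); best=3300 via (C,hash)
  {ABCE}: card=32000; try (E,hash)→4100, (C,hash)→6500, (E,merge)→11620, (B,hash)→22160, (E,nl_idx)→39780, (C,merge)→44420 …(+5); best=4100 via (E,hash)
  {ABDE}: card=16000; try (E,hash)→3300, (D,hash)→6100, (E,merge)→6420, (B,hash)→13800, (E,nl_idx)→20580, (E,nl)→33780 …(+5); best=3300 via (E,hash)
  {ACDE}: card=80000; try (E,hash)→4880, (C,hash)→10920, (D,hash)→18880, (E,merge)→26400, (E,nl_idx)→95760, (C,merge)→114440 …(+6); best=4880 via (E,hash)
  {ABCDE}: card=160000; try (E,hash)→8420, (C,hash)→20420, (D,hash)→36820, (E,merge)→55940, (B,hash)→88880, (E,nl_idx)→191300 …(+9); best=8420 via (E,hash)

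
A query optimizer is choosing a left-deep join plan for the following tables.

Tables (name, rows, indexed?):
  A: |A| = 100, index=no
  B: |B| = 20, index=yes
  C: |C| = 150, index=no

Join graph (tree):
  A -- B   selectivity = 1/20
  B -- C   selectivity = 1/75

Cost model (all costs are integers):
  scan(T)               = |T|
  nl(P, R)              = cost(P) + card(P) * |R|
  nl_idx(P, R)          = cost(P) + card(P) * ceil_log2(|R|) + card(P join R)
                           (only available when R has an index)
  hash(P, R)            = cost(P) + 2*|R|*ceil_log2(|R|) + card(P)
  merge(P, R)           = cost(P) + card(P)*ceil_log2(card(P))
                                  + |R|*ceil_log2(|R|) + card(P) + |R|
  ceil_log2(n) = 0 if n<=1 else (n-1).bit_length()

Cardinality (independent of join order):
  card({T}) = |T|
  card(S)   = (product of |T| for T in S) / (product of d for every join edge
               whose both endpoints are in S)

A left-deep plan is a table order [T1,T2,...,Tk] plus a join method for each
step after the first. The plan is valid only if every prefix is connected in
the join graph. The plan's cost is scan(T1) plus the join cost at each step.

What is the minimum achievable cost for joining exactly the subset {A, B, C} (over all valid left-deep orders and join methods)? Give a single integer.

Selinger DP over subsets of {A,B,C}:
  {A}: scan cost=100, card=100
  {B}: scan cost=20, card=20
  {C}: scan cost=150, card=150
  {AB}: card=100; try (B,hash)→400, (B,nl_idx)→700, (A,merge)→940, (B,merge)→1020, (A,hash)→1440, (A,nl)→2020 …(+1); best=400 via (B,hash)
  {BC}: card=40; try (B,hash)→500, (B,nl_idx)→940, (C,merge)→1490, (B,merge)→1620, (C,hash)→2440, (C,nl)→3020 …(+1); best=500 via (B,hash)
  {ABC}: card=200; try (A,merge)→1580, (A,hash)→1940, (C,merge)→2550, (C,hash)→2900, (A,nl)→4500, (C,nl)→15400; best=1580 via (A,merge)

1580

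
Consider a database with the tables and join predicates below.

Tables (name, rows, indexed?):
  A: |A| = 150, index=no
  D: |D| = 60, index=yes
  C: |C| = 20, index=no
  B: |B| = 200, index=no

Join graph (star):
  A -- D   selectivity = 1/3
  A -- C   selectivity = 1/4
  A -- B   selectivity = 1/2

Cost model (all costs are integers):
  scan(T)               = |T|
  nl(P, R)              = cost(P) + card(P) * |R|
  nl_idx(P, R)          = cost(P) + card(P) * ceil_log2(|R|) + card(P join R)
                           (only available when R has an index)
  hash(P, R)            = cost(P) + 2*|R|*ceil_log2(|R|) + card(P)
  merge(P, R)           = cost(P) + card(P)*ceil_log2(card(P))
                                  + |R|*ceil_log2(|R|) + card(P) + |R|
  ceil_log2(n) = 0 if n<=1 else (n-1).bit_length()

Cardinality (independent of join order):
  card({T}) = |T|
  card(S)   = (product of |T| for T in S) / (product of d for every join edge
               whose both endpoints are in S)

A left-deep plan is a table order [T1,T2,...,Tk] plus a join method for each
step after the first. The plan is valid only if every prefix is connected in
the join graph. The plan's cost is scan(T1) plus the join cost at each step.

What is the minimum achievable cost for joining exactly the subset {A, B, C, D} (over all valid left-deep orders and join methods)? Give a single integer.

Selinger DP over subsets of {A,B,C,D}:
  {A}: scan cost=150, card=150
  {D}: scan cost=60, card=60
  {C}: scan cost=20, card=20
  {B}: scan cost=200, card=200
  {AD}: card=3000; try (D,hash)→1020, (A,merge)→1830, (D,merge)→1920, (A,hash)→2520, (D,nl_idx)→4050, (A,nl)→9060 …(+1); best=1020 via (D,hash)
  {AC}: card=750; try (C,hash)→500, (A,merge)→1490, (C,merge)→1620, (A,hash)→2440, (A,nl)→3020, (C,nl)→3150; best=500 via (C,hash)
  {AB}: card=15000; try (A,hash)→2800, (B,merge)→3300, (A,merge)→3350, (B,hash)→3500, (B,nl)→30150, (A,nl)→30200; best=2800 via (A,hash)
  {ACD}: card=15000; try (D,hash)→1970, (C,hash)→4220, (D,merge)→9170, (D,nl_idx)→20000, (C,merge)→40140, (D,nl)→45500 …(+1); best=1970 via (D,hash)
  {ABD}: card=300000; try (B,hash)→7220, (D,hash)→18520, (B,merge)→41820, (D,merge)→228220, (D,nl_idx)→392800, (B,nl)→601020 …(+1); best=7220 via (B,hash)
  {ABC}: card=75000; try (B,hash)→4450, (B,merge)→10550, (C,hash)→18000, (B,nl)→150500, (C,merge)→227920, (C,nl)→302800; best=4450 via (B,hash)
  {ABCD}: card=1500000; try (B,hash)→20170, (D,hash)→80170, (B,merge)→228770, (C,hash)→307420, (D,merge)→1354870, (D,nl_idx)→1954450 …(+4); best=20170 via (B,hash)

20170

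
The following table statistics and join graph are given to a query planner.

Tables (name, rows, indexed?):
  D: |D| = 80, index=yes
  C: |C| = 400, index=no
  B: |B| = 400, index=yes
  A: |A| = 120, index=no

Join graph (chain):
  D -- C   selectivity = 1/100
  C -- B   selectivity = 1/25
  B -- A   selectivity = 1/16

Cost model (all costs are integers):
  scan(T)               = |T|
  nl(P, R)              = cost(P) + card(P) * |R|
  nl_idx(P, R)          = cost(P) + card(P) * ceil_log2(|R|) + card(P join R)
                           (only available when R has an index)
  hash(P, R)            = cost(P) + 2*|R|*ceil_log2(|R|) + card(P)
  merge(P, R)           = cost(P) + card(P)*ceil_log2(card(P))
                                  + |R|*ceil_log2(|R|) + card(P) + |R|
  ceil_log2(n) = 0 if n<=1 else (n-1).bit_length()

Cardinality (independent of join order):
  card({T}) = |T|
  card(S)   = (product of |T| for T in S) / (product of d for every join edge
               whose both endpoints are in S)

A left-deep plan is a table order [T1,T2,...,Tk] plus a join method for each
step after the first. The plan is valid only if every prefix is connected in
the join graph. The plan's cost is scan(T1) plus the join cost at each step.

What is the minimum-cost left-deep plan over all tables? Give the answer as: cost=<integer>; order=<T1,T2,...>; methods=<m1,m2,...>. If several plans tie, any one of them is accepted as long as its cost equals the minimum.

Selinger DP (subsets sized 1..n):
  {D}: scan cost=80, card=80
  {C}: scan cost=400, card=400
  {B}: scan cost=400, card=400
  {A}: scan cost=120, card=120
  {CD}: card=320; try (D,hash)→1920, (D,nl_idx)→3520, (C,merge)→4720, (D,merge)→5040, (C,hash)→7360, (C,nl)→32080 …(+1); best=1920 via (D,hash)
  {BC}: card=6400; try (C,hash)→8000, (B,hash)→8000, (C,merge)→8400, (B,merge)→8400, (B,nl_idx)→10400, (C,nl)→160400 …(+1); best=8000 via (C,hash)
  {AB}: card=3000; try (A,hash)→2480, (B,nl_idx)→4200, (B,merge)→5080, (A,merge)→5360, (B,hash)→7440, (B,nl)→48120 …(+1); best=2480 via (A,hash)
  {BCD}: card=5120; try (B,merge)→9120, (B,hash)→9440, (B,nl_idx)→9920, (D,hash)→15520, (D,nl_idx)→57920, (D,merge)→98240 …(+2); best=9120 via (B,merge)
  {ABC}: card=48000; try (C,hash)→12680, (A,hash)→16080, (C,merge)→45480, (A,merge)→98560, (A,nl)→776000, (C,nl)→1202480; best=12680 via (C,hash)
  {ABCD}: card=38400; try (A,hash)→15920, (D,hash)→61800, (A,merge)→81760, (D,nl_idx)→387080, (A,nl)→623520, (D,merge)→829320 …(+1); best=15920 via (A,hash)

cost=15920; order=C,D,B,A; methods=hash,merge,hash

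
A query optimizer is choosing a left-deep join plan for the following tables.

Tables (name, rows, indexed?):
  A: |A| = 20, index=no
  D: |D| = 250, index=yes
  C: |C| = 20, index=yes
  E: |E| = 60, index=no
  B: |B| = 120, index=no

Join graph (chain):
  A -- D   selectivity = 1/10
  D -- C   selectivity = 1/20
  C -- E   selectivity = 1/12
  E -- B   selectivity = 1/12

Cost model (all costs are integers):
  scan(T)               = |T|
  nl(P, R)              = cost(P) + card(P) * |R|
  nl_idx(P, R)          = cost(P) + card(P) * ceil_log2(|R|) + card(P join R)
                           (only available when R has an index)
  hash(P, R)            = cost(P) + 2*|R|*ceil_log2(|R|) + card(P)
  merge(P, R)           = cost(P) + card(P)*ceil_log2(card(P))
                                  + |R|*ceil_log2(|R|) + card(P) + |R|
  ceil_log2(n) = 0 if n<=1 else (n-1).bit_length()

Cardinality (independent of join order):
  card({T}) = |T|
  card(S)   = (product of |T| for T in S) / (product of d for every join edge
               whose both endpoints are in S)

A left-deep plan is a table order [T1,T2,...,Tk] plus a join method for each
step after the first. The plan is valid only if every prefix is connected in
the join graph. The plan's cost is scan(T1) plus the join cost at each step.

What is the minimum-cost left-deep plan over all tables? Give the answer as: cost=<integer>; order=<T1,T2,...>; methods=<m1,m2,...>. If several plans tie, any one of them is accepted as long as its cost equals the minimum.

cost=6280; order=C,D,A,E,B; methods=nl_idx,hash,hash,hash

Selinger DP (subsets sized 1..n):
  {A}: scan cost=20, card=20
  {D}: scan cost=250, card=250
  {C}: scan cost=20, card=20
  {E}: scan cost=60, card=60
  {B}: scan cost=120, card=120
  {AD}: card=500; try (D,nl_idx)→680, (A,hash)→700, (D,merge)→2390, (A,merge)→2620, (D,hash)→4040, (D,nl)→5020 …(+1); best=680 via (D,nl_idx)
  {CD}: card=250; try (D,nl_idx)→430, (C,hash)→700, (C,nl_idx)→1750, (D,merge)→2390, (C,merge)→2620, (D,hash)→4040 …(+2); best=430 via (D,nl_idx)
  {CE}: card=100; try (C,hash)→320, (C,nl_idx)→460, (E,merge)→560, (C,merge)→600, (E,hash)→760, (E,nl)→1220 …(+1); best=320 via (C,hash)
  {BE}: card=600; try (E,hash)→960, (B,merge)→1440, (E,merge)→1500, (B,hash)→1800, (B,nl)→7260, (E,nl)→7320; best=960 via (E,hash)
  {ACD}: card=500; try (A,hash)→880, (C,hash)→1380, (A,merge)→2800, (C,nl_idx)→3680, (A,nl)→5430, (C,merge)→5800 …(+1); best=880 via (A,hash)
  {CDE}: card=1250; try (E,hash)→1400, (D,nl_idx)→2370, (E,merge)→3100, (D,merge)→3370, (D,hash)→4420, (E,nl)→15430 …(+1); best=1400 via (E,hash)
  {BCE}: card=1000; try (C,hash)→1760, (B,merge)→2080, (B,hash)→2100, (C,nl_idx)→4960, (C,merge)→7680, (B,nl)→12320 …(+1); best=1760 via (C,hash)
  {ACDE}: card=2500; try (E,hash)→2100, (A,hash)→2850, (E,merge)→6300, (A,merge)→16520, (A,nl)→26400, (E,nl)→30880; best=2100 via (E,hash)
  {BCDE}: card=12500; try (B,hash)→4330, (D,hash)→6760, (D,merge)→15010, (B,merge)→17360, (D,nl_idx)→22260, (B,nl)→151400 …(+1); best=4330 via (B,hash)
  {ABCDE}: card=25000; try (B,hash)→6280, (A,hash)→17030, (B,merge)→35560, (A,merge)→191950, (A,nl)→254330, (B,nl)→302100; best=6280 via (B,hash)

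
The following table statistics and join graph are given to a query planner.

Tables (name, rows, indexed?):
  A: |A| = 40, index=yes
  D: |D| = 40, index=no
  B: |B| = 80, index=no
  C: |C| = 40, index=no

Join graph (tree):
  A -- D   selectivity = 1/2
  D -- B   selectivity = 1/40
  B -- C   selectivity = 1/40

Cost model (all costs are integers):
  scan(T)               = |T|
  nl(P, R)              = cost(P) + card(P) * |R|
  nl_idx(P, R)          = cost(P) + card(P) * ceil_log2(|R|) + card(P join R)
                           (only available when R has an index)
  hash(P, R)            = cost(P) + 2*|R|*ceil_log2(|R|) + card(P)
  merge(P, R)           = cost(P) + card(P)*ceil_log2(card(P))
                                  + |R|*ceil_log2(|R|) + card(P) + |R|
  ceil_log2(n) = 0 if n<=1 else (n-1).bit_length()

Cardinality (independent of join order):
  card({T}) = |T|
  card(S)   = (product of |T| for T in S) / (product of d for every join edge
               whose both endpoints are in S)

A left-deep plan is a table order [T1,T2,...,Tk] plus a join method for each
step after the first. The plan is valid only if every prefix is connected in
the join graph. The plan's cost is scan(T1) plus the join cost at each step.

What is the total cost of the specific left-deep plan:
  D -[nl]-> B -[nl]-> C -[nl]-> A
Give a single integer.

step 1: scan D: cost=40, card=40
step 2: join B via nl
    card(P join B) = 40*80/(40) = 80
    cost = 40 + 40*80 = 3240
step 3: join C via nl
    card(P join C) = 80*40/(40) = 80
    cost = 3240 + 80*40 = 6440
step 4: join A via nl
    card(P join A) = 80*40/(2) = 1600
    cost = 6440 + 80*40 = 9640

9640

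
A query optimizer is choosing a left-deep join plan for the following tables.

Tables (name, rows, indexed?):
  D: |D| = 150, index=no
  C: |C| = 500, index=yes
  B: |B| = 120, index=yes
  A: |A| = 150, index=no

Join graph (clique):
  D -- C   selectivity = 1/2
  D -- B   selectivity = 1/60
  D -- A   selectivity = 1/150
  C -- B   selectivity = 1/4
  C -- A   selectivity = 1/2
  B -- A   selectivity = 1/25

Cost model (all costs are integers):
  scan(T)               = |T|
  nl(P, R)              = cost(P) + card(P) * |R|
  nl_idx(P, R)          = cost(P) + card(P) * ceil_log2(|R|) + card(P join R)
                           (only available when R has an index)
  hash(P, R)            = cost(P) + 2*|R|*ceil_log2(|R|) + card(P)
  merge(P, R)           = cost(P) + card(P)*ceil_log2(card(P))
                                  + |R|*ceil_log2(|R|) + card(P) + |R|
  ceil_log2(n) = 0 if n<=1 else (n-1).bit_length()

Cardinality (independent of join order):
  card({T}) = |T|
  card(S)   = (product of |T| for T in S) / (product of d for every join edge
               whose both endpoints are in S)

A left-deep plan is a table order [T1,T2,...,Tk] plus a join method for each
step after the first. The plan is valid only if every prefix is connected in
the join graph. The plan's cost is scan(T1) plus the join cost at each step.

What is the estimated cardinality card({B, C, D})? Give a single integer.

Tables in S: B(120), C(500), D(150)
Edges inside S: D-C(d=2), D-B(d=60), C-B(d=4)
numerator = 120 * 500 * 150 = 9000000
denominator = 2 * 60 * 4 = 480
card(S) = 9000000 / 480 = 18750

18750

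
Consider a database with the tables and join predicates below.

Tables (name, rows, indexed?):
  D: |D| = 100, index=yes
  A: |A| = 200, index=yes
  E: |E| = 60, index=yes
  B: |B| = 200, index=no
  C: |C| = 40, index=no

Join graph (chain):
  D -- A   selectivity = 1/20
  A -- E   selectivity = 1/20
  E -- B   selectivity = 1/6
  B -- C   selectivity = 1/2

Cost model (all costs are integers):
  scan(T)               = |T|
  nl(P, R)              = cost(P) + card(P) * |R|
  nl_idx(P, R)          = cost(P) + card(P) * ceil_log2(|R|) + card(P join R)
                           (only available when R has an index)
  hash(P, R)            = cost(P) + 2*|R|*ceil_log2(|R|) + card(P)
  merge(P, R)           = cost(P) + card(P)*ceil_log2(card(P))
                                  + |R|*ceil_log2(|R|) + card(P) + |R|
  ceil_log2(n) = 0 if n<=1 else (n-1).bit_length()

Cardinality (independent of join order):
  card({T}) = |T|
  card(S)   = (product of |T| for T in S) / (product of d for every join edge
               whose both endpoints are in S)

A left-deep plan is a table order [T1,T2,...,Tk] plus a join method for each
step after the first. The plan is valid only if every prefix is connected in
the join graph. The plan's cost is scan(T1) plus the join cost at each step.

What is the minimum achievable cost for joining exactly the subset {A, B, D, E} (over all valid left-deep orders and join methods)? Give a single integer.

9320

Selinger DP over subsets of {A,B,D,E}:
  {D}: scan cost=100, card=100
  {A}: scan cost=200, card=200
  {E}: scan cost=60, card=60
  {B}: scan cost=200, card=200
  {AD}: card=1000; try (D,hash)→1800, (A,nl_idx)→1900, (D,nl_idx)→2600, (A,merge)→2700, (D,merge)→2800, (A,hash)→3400 …(+2); best=1800 via (D,hash)
  {AE}: card=600; try (E,hash)→1120, (A,nl_idx)→1140, (E,nl_idx)→2000, (A,merge)→2280, (E,merge)→2420, (A,hash)→3320 …(+2); best=1120 via (E,hash)
  {BE}: card=2000; try (E,hash)→1120, (B,merge)→2280, (E,merge)→2420, (B,hash)→3320, (E,nl_idx)→3400, (B,nl)→12060 …(+1); best=1120 via (E,hash)
  {ADE}: card=3000; try (D,hash)→3120, (E,hash)→3520, (D,nl_idx)→8320, (D,merge)→8520, (E,nl_idx)→10800, (E,merge)→13220 …(+2); best=3120 via (D,hash)
  {ABE}: card=20000; try (B,hash)→4920, (A,hash)→6320, (B,merge)→9520, (A,merge)→26920, (A,nl_idx)→37120, (B,nl)→121120 …(+1); best=4920 via (B,hash)
  {ABDE}: card=100000; try (B,hash)→9320, (D,hash)→26320, (B,merge)→43920, (D,nl_idx)→244920, (D,merge)→325720, (B,nl)→603120 …(+1); best=9320 via (B,hash)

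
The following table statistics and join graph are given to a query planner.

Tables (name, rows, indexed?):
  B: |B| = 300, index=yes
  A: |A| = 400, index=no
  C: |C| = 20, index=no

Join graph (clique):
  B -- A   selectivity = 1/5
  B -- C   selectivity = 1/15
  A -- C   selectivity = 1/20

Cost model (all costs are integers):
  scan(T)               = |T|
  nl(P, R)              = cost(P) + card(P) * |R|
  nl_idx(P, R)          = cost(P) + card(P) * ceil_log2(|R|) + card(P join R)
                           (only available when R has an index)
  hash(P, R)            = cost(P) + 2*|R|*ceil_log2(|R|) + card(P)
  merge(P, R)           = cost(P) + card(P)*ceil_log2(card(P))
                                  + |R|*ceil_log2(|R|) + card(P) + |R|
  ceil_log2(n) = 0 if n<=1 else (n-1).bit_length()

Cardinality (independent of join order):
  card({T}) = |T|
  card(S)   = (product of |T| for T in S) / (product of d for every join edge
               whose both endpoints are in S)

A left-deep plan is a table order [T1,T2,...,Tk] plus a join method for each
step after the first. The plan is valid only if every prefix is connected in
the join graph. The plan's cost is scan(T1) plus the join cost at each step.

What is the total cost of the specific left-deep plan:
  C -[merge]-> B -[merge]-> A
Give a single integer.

11140

step 1: scan C: cost=20, card=20
step 2: join B via merge
    card(P join B) = 20*300/(15) = 400
    cost = 20 + 20*5 + 300*9 + 20 + 300 = 3140
step 3: join A via merge
    card(P join A) = 400*400/(5*20) = 1600
    cost = 3140 + 400*9 + 400*9 + 400 + 400 = 11140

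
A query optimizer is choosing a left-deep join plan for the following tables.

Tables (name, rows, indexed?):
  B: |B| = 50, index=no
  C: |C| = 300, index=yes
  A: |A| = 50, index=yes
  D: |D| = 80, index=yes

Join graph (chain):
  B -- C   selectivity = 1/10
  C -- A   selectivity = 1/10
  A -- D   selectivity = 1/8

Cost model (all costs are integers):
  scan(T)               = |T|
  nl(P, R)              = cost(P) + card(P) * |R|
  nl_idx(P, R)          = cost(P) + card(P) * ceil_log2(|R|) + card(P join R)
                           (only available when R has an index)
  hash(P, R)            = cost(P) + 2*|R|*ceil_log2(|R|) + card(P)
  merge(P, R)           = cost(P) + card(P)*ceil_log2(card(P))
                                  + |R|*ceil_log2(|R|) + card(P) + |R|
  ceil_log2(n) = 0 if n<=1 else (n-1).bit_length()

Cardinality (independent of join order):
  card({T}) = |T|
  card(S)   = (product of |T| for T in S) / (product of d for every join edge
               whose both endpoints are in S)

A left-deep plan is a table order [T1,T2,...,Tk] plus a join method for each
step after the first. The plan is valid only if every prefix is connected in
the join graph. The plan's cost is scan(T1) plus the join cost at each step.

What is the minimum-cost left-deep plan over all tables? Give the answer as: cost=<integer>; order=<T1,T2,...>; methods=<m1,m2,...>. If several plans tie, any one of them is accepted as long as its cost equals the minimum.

Selinger DP (subsets sized 1..n):
  {B}: scan cost=50, card=50
  {C}: scan cost=300, card=300
  {A}: scan cost=50, card=50
  {D}: scan cost=80, card=80
  {BC}: card=1500; try (B,hash)→1200, (C,nl_idx)→2000, (C,merge)→3400, (B,merge)→3650, (C,hash)→5500, (C,nl)→15050 …(+1); best=1200 via (B,hash)
  {AC}: card=1500; try (A,hash)→1200, (C,nl_idx)→2000, (C,merge)→3400, (A,nl_idx)→3600, (A,merge)→3650, (C,hash)→5500 …(+2); best=1200 via (A,hash)
  {AD}: card=500; try (A,hash)→760, (D,nl_idx)→900, (D,merge)→1040, (A,nl_idx)→1060, (A,merge)→1070, (D,hash)→1220 …(+2); best=760 via (A,hash)
  {ABC}: card=7500; try (B,hash)→3300, (A,hash)→3300, (A,nl_idx)→17700, (B,merge)→19550, (A,merge)→19550, (B,nl)→76200 …(+1); best=3300 via (B,hash)
  {ACD}: card=15000; try (D,hash)→3820, (C,hash)→6660, (C,merge)→8760, (D,merge)→19840, (C,nl_idx)→20260, (D,nl_idx)→26700 …(+2); best=3820 via (D,hash)
  {ABCD}: card=75000; try (D,hash)→11920, (B,hash)→19420, (D,merge)→108940, (D,nl_idx)→130800, (B,merge)→229170, (D,nl)→603300 …(+1); best=11920 via (D,hash)

cost=11920; order=C,A,B,D; methods=hash,hash,hash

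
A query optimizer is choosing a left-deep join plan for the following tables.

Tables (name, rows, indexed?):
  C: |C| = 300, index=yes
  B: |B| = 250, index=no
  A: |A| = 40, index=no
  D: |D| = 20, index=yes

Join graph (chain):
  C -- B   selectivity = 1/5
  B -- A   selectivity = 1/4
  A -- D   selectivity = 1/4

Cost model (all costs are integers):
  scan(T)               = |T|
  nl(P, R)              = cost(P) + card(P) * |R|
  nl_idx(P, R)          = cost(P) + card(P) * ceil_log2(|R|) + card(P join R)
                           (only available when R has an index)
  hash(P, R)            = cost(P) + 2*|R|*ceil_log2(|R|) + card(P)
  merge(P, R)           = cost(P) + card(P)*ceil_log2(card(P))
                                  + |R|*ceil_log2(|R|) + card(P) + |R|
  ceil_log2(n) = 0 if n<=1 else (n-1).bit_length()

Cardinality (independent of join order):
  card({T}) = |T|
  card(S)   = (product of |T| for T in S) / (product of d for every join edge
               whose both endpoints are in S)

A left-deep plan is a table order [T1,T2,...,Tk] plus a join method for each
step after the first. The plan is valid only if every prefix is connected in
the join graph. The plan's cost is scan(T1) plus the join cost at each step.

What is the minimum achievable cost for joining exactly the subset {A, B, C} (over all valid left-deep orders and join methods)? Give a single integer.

8880

Selinger DP over subsets of {A,B,C}:
  {C}: scan cost=300, card=300
  {B}: scan cost=250, card=250
  {A}: scan cost=40, card=40
  {BC}: card=15000; try (B,hash)→4600, (C,merge)→5500, (B,merge)→5550, (C,hash)→5900, (C,nl_idx)→17500, (C,nl)→75250 …(+1); best=4600 via (B,hash)
  {AB}: card=2500; try (A,hash)→980, (B,merge)→2570, (A,merge)→2780, (B,hash)→4080, (B,nl)→10040, (A,nl)→10250; best=980 via (A,hash)
  {ABC}: card=150000; try (C,hash)→8880, (A,hash)→20080, (C,merge)→36480, (C,nl_idx)→173480, (A,merge)→229880, (A,nl)→604600 …(+1); best=8880 via (C,hash)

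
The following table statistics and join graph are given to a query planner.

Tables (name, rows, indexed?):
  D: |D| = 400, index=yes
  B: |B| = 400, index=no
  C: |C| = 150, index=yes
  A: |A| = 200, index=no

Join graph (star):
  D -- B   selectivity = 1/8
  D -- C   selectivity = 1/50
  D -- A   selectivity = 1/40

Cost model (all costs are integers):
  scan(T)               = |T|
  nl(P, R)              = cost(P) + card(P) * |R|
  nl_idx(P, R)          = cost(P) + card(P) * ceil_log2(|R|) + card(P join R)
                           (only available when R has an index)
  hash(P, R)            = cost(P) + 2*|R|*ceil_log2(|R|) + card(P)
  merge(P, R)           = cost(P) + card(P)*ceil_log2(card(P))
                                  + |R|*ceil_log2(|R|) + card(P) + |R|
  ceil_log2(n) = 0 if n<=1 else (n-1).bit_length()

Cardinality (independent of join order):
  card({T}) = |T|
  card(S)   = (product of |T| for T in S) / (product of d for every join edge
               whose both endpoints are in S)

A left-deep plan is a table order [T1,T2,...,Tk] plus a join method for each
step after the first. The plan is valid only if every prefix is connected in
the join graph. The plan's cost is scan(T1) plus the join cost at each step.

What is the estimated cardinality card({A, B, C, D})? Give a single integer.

Tables in S: A(200), B(400), C(150), D(400)
Edges inside S: D-B(d=8), D-C(d=50), D-A(d=40)
numerator = 200 * 400 * 150 * 400 = 4800000000
denominator = 8 * 50 * 40 = 16000
card(S) = 4800000000 / 16000 = 300000

300000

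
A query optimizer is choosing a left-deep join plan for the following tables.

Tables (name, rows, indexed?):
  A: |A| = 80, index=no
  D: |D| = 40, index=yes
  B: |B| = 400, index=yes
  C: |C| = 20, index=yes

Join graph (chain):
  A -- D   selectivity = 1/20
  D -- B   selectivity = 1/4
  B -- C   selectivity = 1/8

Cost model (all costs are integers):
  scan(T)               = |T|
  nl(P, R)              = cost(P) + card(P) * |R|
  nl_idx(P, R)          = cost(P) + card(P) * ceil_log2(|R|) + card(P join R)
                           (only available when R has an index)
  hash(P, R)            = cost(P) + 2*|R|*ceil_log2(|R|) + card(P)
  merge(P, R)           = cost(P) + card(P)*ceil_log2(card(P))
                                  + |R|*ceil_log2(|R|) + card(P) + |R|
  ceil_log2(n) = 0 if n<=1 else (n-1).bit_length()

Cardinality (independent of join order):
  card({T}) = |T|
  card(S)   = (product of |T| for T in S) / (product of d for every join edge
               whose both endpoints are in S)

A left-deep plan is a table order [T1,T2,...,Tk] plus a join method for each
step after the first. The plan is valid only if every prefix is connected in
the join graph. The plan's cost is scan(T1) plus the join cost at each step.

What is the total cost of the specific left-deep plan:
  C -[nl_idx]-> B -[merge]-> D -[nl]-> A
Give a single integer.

812480

step 1: scan C: cost=20, card=20
step 2: join B via nl_idx
    card(P join B) = 20*400/(8) = 1000
    cost = 20 + 20*9 + 1000 = 1200
step 3: join D via merge
    card(P join D) = 1000*40/(4) = 10000
    cost = 1200 + 1000*10 + 40*6 + 1000 + 40 = 12480
step 4: join A via nl
    card(P join A) = 10000*80/(20) = 40000
    cost = 12480 + 10000*80 = 812480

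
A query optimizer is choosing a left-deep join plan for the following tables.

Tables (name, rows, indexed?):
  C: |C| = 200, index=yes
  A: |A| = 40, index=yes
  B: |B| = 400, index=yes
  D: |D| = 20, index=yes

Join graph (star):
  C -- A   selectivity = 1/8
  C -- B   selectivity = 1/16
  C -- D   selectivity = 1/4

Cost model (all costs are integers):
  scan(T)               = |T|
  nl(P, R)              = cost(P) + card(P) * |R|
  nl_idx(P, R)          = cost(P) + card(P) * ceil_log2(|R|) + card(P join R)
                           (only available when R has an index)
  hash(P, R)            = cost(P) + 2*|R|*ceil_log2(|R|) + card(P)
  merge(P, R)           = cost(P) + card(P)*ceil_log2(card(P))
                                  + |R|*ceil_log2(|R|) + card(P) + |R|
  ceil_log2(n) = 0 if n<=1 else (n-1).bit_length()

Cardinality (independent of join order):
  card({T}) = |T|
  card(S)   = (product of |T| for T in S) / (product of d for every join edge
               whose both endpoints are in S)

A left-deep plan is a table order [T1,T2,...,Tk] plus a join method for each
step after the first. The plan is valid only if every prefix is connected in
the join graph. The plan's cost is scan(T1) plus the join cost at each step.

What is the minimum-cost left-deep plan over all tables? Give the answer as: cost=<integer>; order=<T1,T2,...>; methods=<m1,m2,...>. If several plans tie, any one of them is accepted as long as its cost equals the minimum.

cost=14280; order=C,A,D,B; methods=hash,hash,hash

Selinger DP (subsets sized 1..n):
  {C}: scan cost=200, card=200
  {A}: scan cost=40, card=40
  {B}: scan cost=400, card=400
  {D}: scan cost=20, card=20
  {AC}: card=1000; try (A,hash)→880, (C,nl_idx)→1360, (C,merge)→2120, (A,merge)→2280, (A,nl_idx)→2400, (C,hash)→3280 …(+2); best=880 via (A,hash)
  {BC}: card=5000; try (C,hash)→4000, (B,merge)→6000, (C,merge)→6200, (B,nl_idx)→7000, (B,hash)→7600, (C,nl_idx)→8600 …(+2); best=4000 via (C,hash)
  {CD}: card=1000; try (D,hash)→600, (C,nl_idx)→1180, (C,merge)→1940, (D,merge)→2120, (D,nl_idx)→2200, (C,hash)→3240 …(+2); best=600 via (D,hash)
  {ABC}: card=25000; try (B,hash)→9080, (A,hash)→9480, (B,merge)→15880, (B,nl_idx)→34880, (A,nl_idx)→59000, (A,merge)→74280 …(+2); best=9080 via (B,hash)
  {ACD}: card=5000; try (D,hash)→2080, (A,hash)→2080, (D,nl_idx)→10880, (A,nl_idx)→11600, (A,merge)→11880, (D,merge)→12000 …(+2); best=2080 via (D,hash)
  {BCD}: card=25000; try (B,hash)→8800, (D,hash)→9200, (B,merge)→15600, (B,nl_idx)→34600, (D,nl_idx)→54000, (D,merge)→74120 …(+2); best=8800 via (B,hash)
  {ABCD}: card=125000; try (B,hash)→14280, (D,hash)→34280, (A,hash)→34280, (B,merge)→76080, (B,nl_idx)→172080, (D,nl_idx)→259080 …(+6); best=14280 via (B,hash)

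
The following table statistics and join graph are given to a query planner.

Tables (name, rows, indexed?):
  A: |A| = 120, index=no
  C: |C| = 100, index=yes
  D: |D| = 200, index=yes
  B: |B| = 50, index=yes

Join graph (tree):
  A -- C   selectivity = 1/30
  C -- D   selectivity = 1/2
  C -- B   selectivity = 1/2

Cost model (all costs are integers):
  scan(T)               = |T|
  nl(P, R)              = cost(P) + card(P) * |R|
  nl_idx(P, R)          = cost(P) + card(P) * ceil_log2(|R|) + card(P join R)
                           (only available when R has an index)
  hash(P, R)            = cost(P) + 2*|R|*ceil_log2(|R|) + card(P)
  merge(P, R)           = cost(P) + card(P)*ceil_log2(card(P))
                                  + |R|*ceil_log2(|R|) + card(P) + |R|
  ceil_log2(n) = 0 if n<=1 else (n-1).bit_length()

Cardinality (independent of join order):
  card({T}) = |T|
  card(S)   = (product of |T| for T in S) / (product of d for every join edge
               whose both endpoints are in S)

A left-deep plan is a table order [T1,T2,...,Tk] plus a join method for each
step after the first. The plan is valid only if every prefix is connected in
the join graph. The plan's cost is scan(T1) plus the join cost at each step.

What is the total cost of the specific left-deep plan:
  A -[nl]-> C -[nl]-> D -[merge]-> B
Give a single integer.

step 1: scan A: cost=120, card=120
step 2: join C via nl
    card(P join C) = 120*100/(30) = 400
    cost = 120 + 120*100 = 12120
step 3: join D via nl
    card(P join D) = 400*200/(2) = 40000
    cost = 12120 + 400*200 = 92120
step 4: join B via merge
    card(P join B) = 40000*50/(2) = 1000000
    cost = 92120 + 40000*16 + 50*6 + 40000 + 50 = 772470

772470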